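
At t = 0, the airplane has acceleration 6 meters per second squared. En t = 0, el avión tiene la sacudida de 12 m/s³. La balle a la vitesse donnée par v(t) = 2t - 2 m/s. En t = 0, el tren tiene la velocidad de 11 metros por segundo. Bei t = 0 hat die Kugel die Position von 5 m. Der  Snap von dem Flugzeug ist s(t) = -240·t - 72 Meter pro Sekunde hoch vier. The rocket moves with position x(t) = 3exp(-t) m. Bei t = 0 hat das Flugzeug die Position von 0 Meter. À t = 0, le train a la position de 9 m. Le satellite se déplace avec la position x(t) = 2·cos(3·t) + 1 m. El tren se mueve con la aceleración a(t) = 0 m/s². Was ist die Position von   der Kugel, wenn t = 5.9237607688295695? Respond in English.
Starting from velocity v(t) = 2·t - 2, we take 1 antiderivative. Finding the integral of v(t) and using x(0) = 5: x(t) = t^2 - 2·t + 5. From the given position equation x(t) = t^2 - 2·t + 5, we substitute t = 5.9237607688295695 to get x = 28.2434201086651.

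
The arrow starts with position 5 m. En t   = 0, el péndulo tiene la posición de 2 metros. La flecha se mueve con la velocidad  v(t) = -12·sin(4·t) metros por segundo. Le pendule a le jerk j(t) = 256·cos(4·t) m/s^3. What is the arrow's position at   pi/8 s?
To find the answer, we compute 1 antiderivative of v(t) = -12·sin(4·t). The integral of velocity, with x(0) = 5, gives position: x(t) = 3·cos(4·t) + 2. From the given position equation x(t) = 3·cos(4·t) + 2, we substitute t = pi/8 to get x = 2.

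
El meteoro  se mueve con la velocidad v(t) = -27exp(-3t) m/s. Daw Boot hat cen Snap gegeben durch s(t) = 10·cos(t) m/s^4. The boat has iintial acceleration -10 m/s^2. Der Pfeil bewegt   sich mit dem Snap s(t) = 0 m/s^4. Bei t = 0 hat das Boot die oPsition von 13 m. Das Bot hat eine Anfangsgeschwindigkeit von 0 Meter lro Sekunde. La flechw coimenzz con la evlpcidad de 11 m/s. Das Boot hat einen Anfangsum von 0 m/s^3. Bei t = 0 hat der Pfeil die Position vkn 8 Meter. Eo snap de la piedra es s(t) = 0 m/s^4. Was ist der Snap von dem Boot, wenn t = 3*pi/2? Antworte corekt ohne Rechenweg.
Der Snap bei t = 3*pi/2 ist s = 0.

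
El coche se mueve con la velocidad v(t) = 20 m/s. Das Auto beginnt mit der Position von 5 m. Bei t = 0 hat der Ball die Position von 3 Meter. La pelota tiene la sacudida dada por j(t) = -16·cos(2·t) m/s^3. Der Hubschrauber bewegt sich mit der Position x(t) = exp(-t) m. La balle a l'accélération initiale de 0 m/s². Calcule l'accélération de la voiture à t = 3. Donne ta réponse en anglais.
Starting from velocity v(t) = 20, we take 1 derivative. Taking d/dt of v(t), we find a(t) = 0. We have acceleration a(t) = 0. Substituting t = 3: a(3) = 0.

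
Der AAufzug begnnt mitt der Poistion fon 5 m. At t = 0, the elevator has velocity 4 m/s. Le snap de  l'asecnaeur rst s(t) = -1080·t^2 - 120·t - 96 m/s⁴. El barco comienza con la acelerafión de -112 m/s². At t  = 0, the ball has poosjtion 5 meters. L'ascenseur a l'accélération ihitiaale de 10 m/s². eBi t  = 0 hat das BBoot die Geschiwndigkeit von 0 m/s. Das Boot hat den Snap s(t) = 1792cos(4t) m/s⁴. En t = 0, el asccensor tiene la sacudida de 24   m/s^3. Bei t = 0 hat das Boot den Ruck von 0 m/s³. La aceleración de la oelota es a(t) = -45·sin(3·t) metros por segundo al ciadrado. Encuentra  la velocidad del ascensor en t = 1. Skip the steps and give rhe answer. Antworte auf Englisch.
The answer is -13.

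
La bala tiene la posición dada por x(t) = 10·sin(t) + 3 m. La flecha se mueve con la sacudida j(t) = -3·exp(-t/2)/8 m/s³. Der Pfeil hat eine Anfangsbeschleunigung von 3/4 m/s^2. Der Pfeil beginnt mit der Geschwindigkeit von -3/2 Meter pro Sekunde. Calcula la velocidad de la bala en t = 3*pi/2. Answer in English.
To solve this, we need to take 1 derivative of our position equation x(t) = 10·sin(t) + 3. The derivative of position gives velocity: v(t) = 10·cos(t). Using v(t) = 10·cos(t) and substituting t = 3*pi/2, we find v = 0.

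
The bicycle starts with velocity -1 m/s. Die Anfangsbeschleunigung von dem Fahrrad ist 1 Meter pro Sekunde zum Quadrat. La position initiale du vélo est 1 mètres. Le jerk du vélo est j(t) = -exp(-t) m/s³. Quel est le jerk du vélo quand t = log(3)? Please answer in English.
From the given jerk equation j(t) = -exp(-t), we substitute t = log(3) to get j = -1/3.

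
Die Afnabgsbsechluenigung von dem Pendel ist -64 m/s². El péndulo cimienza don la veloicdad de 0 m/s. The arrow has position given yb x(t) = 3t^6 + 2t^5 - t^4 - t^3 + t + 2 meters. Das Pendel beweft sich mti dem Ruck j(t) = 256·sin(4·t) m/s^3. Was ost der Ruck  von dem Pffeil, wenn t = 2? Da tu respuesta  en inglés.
Starting from position x(t) = 3·t^6 + 2·t^5 - t^4 - t^3 + t + 2, we take 3 derivatives. Taking d/dt of x(t), we find v(t) = 18·t^5 + 10·t^4 - 4·t^3 - 3·t^2 + 1. The derivative of velocity gives acceleration: a(t) = 90·t^4 + 40·t^3 - 12·t^2 - 6·t. Differentiating acceleration, we get jerk: j(t) = 360·t^3 + 120·t^2 - 24·t - 6. We have jerk j(t) = 360·t^3 + 120·t^2 - 24·t - 6. Substituting t = 2: j(2) = 3306.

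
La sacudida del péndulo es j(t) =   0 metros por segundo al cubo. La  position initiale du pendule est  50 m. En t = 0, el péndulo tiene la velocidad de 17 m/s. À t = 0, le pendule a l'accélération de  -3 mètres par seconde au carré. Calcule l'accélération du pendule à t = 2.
Pour résoudre ceci, nous devons prendre 1 intégrale de notre équation du jerk j(t) = 0. L'intégrale du jerk est l'accélération. En utilisant a(0) = -3, nous obtenons a(t) = -3. Nous avons l'accélération a(t) = -3. En substituant t = 2: a(2) = -3.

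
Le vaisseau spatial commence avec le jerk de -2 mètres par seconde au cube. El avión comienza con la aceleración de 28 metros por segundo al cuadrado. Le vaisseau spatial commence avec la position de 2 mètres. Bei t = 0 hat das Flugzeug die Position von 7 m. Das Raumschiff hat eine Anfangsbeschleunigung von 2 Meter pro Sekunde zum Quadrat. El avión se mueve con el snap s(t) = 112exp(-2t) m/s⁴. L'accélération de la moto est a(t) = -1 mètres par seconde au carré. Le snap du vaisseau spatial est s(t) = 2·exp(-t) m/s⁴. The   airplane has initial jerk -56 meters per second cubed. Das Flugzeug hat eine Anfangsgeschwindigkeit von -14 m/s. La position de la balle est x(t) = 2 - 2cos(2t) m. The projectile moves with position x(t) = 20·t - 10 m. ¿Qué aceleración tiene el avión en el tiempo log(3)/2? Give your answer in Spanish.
Para resolver esto, necesitamos tomar 2 antiderivadas de nuestra ecuación del snap s(t) = 112·exp(-2·t). Integrando el snap y usando la condición inicial j(0) = -56, obtenemos j(t) = -56·exp(-2·t). La antiderivada de la sacudida, con a(0) = 28, da la aceleración: a(t) = 28·exp(-2·t). Tenemos la aceleración a(t) = 28·exp(-2·t). Sustituyendo t = log(3)/2: a(log(3)/2) = 28/3.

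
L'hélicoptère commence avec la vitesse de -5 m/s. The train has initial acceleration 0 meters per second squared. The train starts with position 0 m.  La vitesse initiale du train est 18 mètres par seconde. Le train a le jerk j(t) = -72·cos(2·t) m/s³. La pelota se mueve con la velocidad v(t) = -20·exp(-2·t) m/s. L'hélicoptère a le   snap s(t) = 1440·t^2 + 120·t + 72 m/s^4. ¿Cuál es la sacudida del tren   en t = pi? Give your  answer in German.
Wir haben den Ruck j(t) = -72·cos(2·t). Durch Einsetzen von t = pi: j(pi) = -72.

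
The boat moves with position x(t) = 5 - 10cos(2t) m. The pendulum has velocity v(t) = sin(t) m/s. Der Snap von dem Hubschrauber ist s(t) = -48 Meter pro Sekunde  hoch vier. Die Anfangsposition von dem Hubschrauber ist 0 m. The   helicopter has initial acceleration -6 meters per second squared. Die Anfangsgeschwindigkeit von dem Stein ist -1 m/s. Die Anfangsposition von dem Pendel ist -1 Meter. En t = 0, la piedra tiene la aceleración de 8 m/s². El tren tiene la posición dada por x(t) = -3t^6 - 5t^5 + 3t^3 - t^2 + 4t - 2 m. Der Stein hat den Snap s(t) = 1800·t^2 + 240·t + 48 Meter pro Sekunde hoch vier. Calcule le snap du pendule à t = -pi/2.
Nous devons dériver notre équation de la vitesse v(t) = sin(t) 3 fois. En dérivant la vitesse, nous obtenons l'accélération: a(t) = cos(t). En dérivant l'accélération, nous obtenons le jerk: j(t) = -sin(t). La dérivée du jerk donne le snap: s(t) = -cos(t). Nous avons le snap s(t) = -cos(t). En substituant t = -pi/2: s(-pi/2) = 0.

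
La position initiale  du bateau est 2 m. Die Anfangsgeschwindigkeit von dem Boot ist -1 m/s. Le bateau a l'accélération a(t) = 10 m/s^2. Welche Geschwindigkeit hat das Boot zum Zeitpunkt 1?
Um dies zu lösen, müssen wir 1 Stammfunktion unserer Gleichung für die Beschleunigung a(t) = 10 finden. Die Stammfunktion von der Beschleunigung ist die Geschwindigkeit. Mit v(0) = -1 erhalten wir v(t) = 10·t - 1. Mit v(t) = 10·t - 1 und Einsetzen von t = 1, finden wir v = 9.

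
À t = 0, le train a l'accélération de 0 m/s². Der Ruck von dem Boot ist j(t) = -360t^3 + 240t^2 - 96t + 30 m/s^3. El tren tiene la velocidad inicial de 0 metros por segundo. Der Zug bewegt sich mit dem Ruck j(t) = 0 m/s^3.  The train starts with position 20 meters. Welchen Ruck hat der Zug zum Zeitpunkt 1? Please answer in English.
Using j(t) = 0 and substituting t = 1, we find j = 0.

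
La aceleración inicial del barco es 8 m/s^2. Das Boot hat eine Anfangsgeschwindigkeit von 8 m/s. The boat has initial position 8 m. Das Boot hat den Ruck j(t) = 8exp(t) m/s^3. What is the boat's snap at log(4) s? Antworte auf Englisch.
To solve this, we need to take 1 derivative of our jerk equation j(t) = 8·exp(t). The derivative of jerk gives snap: s(t) = 8·exp(t). We have snap s(t) = 8·exp(t). Substituting t = log(4): s(log(4)) = 32.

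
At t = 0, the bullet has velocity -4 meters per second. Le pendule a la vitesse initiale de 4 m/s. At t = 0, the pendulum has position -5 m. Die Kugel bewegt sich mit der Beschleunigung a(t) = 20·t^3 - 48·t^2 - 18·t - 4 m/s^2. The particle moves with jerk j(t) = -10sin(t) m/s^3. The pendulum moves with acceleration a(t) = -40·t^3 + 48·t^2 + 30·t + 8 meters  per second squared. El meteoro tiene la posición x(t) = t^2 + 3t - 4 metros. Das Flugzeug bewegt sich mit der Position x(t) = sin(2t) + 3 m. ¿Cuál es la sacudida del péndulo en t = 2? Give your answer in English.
We must differentiate our acceleration equation a(t) = -40·t^3 + 48·t^2 + 30·t + 8 1 time. The derivative of acceleration gives jerk: j(t) = -120·t^2 + 96·t + 30. Using j(t) = -120·t^2 + 96·t + 30 and substituting t = 2, we find j = -258.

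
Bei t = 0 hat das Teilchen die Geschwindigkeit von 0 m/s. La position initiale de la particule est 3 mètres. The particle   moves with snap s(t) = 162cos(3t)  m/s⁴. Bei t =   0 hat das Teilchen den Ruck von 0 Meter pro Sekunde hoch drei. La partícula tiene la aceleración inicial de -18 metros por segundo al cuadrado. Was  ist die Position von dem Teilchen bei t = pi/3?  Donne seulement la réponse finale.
Die Antwort ist -1.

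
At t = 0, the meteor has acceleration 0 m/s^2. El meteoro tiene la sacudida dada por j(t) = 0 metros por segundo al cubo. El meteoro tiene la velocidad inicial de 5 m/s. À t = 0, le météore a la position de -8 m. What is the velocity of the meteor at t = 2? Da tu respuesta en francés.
Nous devons intégrer notre équation du jerk j(t) = 0 2 fois. La primitive du jerk est l'accélération. En utilisant a(0) = 0, nous obtenons a(t) = 0. En prenant ∫a(t)dt et en appliquant v(0) = 5, nous trouvons v(t) = 5. Nous avons la vitesse v(t) = 5. En substituant t = 2: v(2) = 5.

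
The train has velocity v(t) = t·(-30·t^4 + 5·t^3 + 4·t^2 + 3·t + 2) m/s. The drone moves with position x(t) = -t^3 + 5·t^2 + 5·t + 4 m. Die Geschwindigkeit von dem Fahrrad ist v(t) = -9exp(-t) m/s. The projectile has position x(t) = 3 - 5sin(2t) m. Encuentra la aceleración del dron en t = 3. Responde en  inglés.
We must differentiate our position equation x(t) = -t^3 + 5·t^2 + 5·t + 4 2 times. Taking d/dt of x(t), we find v(t) = -3·t^2 + 10·t + 5. Taking d/dt of v(t), we find a(t) = 10 - 6·t. We have acceleration a(t) = 10 - 6·t. Substituting t = 3: a(3) = -8.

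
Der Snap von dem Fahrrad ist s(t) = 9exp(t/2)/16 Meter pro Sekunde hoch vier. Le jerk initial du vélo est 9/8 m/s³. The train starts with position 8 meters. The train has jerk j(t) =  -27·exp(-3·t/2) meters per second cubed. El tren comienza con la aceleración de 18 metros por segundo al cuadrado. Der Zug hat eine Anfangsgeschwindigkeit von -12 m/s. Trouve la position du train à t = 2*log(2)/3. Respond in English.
We need to integrate our jerk equation j(t) = -27·exp(-3·t/2) 3 times. Integrating jerk and using the initial condition a(0) = 18, we get a(t) = 18·exp(-3·t/2). The integral of acceleration, with v(0) = -12, gives velocity: v(t) = -12·exp(-3·t/2). The integral of velocity is position. Using x(0) = 8, we get x(t) = 8·exp(-3·t/2). From the given position equation x(t) = 8·exp(-3·t/2), we substitute t = 2*log(2)/3 to get x = 4.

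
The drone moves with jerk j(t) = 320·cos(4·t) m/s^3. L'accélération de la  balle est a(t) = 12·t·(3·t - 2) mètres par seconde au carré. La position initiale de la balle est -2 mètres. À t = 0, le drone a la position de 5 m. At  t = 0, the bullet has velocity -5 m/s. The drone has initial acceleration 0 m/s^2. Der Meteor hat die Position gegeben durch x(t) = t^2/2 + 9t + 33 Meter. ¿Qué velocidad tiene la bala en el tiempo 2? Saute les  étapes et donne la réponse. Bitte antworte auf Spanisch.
En t = 2, v = 43.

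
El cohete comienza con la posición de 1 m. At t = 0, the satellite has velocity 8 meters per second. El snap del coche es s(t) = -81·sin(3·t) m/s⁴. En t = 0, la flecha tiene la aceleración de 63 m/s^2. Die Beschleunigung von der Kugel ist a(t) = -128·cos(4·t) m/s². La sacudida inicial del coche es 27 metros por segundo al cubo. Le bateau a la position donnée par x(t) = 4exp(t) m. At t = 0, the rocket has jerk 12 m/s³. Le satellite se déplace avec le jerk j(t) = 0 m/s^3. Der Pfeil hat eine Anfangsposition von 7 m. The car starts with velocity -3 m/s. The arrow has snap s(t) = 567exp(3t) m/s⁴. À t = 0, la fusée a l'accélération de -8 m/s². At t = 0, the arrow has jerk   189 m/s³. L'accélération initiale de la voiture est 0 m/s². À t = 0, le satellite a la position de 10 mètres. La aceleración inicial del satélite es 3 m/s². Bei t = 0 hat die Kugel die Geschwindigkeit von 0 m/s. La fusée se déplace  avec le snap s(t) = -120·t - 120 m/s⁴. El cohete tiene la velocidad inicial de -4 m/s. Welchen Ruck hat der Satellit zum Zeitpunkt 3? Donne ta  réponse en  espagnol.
Usando j(t) = 0 y sustituyendo t = 3, encontramos j = 0.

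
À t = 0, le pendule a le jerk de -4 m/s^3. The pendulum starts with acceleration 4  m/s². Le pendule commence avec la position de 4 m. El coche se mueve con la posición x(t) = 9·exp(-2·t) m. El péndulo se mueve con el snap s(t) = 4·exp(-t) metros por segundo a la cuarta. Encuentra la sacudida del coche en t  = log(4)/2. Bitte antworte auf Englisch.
We must differentiate our position equation x(t) = 9·exp(-2·t) 3 times. The derivative of position gives velocity: v(t) = -18·exp(-2·t). Taking d/dt of v(t), we find a(t) = 36·exp(-2·t). Taking d/dt of a(t), we find j(t) = -72·exp(-2·t). Using j(t) = -72·exp(-2·t) and substituting t = log(4)/2, we find j = -18.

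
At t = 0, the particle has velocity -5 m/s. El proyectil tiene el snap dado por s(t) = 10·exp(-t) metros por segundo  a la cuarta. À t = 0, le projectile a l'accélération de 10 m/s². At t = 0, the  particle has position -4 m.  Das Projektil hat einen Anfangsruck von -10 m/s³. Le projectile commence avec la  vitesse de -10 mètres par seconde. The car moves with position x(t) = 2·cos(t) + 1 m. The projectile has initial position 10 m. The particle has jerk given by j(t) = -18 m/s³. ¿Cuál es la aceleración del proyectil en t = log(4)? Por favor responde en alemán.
Um dies zu lösen, müssen wir 2 Integrale unserer Gleichung für den Snap s(t) = 10·exp(-t) finden. Mit ∫s(t)dt und Anwendung von j(0) = -10, finden wir j(t) = -10·exp(-t). Durch Integration von dem Ruck und Verwendung der Anfangsbedingung a(0) = 10, erhalten wir a(t) = 10·exp(-t). Mit a(t) = 10·exp(-t) und Einsetzen von t = log(4), finden wir a = 5/2.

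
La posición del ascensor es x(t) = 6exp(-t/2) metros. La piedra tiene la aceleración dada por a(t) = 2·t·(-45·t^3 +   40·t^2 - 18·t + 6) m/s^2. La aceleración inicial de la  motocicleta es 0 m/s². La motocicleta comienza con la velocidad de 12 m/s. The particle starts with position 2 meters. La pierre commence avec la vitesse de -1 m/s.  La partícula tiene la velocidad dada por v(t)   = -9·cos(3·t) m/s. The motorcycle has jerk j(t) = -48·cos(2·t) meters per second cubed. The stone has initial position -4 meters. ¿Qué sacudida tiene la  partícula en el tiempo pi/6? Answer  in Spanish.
Para resolver esto, necesitamos tomar 2 derivadas de nuestra ecuación de la velocidad v(t) = -9·cos(3·t). La derivada de la velocidad da la aceleración: a(t) = 27·sin(3·t). La derivada de la aceleración da la sacudida: j(t) = 81·cos(3·t). Usando j(t) = 81·cos(3·t) y sustituyendo t = pi/6, encontramos j = 0.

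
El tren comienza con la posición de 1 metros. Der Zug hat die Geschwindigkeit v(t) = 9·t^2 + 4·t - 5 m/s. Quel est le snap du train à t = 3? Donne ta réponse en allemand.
Wir müssen unsere Gleichung für die Geschwindigkeit v(t) = 9·t^2 + 4·t - 5 3-mal ableiten. Durch Ableiten von der Geschwindigkeit erhalten wir die Beschleunigung: a(t) = 18·t + 4. Die Ableitung von der Beschleunigung ergibt den Ruck: j(t) = 18. Mit d/dt von j(t) finden wir s(t) = 0. Mit s(t) = 0 und Einsetzen von t = 3, finden wir s = 0.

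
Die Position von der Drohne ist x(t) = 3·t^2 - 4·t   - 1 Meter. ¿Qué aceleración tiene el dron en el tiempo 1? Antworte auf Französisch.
En partant de la position x(t) = 3·t^2 - 4·t - 1, nous prenons 2 dérivées. En dérivant la position, nous obtenons la vitesse: v(t) = 6·t - 4. La dérivée de la vitesse donne l'accélération: a(t) = 6. En utilisant a(t) = 6 et en substituant t = 1, nous trouvons a = 6.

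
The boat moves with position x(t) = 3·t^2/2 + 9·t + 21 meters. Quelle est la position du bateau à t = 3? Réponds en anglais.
We have position x(t) = 3·t^2/2 + 9·t + 21. Substituting t = 3: x(3) = 123/2.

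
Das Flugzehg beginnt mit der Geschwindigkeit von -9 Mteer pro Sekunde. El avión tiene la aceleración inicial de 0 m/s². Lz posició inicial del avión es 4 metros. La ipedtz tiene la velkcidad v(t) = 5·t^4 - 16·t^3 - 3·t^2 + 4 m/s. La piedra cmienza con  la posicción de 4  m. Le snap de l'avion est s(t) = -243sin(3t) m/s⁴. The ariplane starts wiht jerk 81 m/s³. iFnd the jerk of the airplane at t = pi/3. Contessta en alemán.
Um dies zu lösen, müssen wir 1 Integral unserer Gleichung für den Snap s(t) = -243·sin(3·t) finden. Durch Integration von dem Snap und Verwendung der Anfangsbedingung j(0) = 81, erhalten wir j(t) = 81·cos(3·t). Aus der Gleichung für den Ruck j(t) = 81·cos(3·t), setzen wir t = pi/3 ein und erhalten j = -81.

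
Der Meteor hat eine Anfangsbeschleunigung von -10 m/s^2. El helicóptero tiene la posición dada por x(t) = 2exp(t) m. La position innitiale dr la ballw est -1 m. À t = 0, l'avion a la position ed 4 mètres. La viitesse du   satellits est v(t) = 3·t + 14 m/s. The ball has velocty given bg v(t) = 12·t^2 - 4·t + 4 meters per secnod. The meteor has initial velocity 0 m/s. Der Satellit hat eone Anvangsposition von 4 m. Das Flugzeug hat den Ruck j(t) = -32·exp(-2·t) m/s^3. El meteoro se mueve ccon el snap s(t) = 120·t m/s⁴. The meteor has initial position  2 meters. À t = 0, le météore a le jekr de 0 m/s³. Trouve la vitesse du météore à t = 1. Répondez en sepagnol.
Debemos encontrar la integral de nuestra ecuación del snap s(t) = 120·t 3 veces. Integrando el snap y usando la condición inicial j(0) = 0, obtenemos j(t) = 60·t^2. La antiderivada de la sacudida es la aceleración. Usando a(0) = -10, obtenemos a(t) = 20·t^3 - 10. La antiderivada de la aceleración es la velocidad. Usando v(0) = 0, obtenemos v(t) = 5·t·(t^3 - 2). Tenemos la velocidad v(t) = 5·t·(t^3 - 2). Sustituyendo t = 1: v(1) = -5.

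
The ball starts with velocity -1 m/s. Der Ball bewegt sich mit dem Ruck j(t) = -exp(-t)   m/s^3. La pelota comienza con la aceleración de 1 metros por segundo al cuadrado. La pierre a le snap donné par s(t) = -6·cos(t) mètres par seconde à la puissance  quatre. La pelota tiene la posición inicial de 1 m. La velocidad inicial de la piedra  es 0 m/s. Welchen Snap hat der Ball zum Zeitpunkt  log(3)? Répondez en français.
En partant du jerk j(t) = -exp(-t), nous prenons 1 dérivée. La dérivée du jerk donne le snap: s(t) = exp(-t). Nous avons le snap s(t) = exp(-t). En substituant t = log(3): s(log(3)) = 1/3.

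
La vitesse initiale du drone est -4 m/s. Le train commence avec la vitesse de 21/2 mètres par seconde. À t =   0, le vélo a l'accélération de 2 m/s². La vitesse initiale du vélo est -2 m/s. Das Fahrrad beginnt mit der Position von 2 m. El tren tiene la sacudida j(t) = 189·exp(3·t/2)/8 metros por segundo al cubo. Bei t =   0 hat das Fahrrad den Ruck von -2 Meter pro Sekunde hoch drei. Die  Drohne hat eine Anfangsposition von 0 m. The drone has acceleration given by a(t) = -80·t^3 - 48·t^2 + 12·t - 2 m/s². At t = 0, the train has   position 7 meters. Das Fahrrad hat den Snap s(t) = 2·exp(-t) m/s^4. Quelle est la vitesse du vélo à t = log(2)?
Nous devons intégrer notre équation du snap s(t) = 2·exp(-t) 3 fois. En intégrant le snap et en utilisant la condition initiale j(0) = -2, nous obtenons j(t) = -2·exp(-t). L'intégrale du jerk est l'accélération. En utilisant a(0) = 2, nous obtenons a(t) = 2·exp(-t). La primitive de l'accélération est la vitesse. En utilisant v(0) = -2, nous obtenons v(t) = -2·exp(-t). Nous avons la vitesse v(t) = -2·exp(-t). En substituant t = log(2): v(log(2)) = -1.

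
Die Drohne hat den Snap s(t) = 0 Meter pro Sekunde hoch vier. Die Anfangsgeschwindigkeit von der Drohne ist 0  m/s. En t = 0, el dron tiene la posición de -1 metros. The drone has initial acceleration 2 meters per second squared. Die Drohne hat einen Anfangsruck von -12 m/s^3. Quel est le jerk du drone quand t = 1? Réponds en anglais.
To solve this, we need to take 1 integral of our snap equation s(t) = 0. The integral of snap is jerk. Using j(0) = -12, we get j(t) = -12. From the given jerk equation j(t) = -12, we substitute t = 1 to get j = -12.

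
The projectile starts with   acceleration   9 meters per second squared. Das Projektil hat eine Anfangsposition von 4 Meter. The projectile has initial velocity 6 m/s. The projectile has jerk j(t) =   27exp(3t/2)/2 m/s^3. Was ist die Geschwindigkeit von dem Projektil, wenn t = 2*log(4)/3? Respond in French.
Nous devons trouver la primitive de notre équation du jerk j(t) = 27·exp(3·t/2)/2 2 fois. En intégrant le jerk et en utilisant la condition initiale a(0) = 9, nous obtenons a(t) = 9·exp(3·t/2). L'intégrale de l'accélération est la vitesse. En utilisant v(0) = 6, nous obtenons v(t) = 6·exp(3·t/2). Nous avons la vitesse v(t) = 6·exp(3·t/2). En substituant t = 2*log(4)/3: v(2*log(4)/3) = 24.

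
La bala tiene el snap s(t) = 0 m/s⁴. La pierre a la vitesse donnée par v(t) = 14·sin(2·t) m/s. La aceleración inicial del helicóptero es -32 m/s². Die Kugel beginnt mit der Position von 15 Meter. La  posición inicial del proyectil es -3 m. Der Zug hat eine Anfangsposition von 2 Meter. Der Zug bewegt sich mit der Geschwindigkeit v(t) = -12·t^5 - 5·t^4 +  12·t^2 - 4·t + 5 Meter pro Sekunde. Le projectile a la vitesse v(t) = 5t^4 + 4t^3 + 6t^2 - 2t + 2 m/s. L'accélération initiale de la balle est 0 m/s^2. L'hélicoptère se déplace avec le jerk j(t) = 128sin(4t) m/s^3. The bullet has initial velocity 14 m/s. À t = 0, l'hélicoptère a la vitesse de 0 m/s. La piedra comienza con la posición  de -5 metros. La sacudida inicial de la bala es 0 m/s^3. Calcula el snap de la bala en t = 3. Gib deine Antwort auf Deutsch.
Mit s(t) = 0 und Einsetzen von t = 3, finden wir s = 0.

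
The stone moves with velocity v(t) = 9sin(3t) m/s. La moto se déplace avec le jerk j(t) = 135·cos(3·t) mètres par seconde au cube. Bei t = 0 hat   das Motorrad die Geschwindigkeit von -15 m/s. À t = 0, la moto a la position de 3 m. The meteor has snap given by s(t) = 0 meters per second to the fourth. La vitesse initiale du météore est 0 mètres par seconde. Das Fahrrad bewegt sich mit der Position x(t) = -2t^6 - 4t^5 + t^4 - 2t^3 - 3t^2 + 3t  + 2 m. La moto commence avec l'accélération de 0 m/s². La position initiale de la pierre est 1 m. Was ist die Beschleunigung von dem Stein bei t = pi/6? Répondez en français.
Pour résoudre ceci, nous devons prendre 1 dérivée de notre équation de la vitesse v(t) = 9·sin(3·t). En dérivant la vitesse, nous obtenons l'accélération: a(t) = 27·cos(3·t). Nous avons l'accélération a(t) = 27·cos(3·t). En substituant t = pi/6: a(pi/6) = 0.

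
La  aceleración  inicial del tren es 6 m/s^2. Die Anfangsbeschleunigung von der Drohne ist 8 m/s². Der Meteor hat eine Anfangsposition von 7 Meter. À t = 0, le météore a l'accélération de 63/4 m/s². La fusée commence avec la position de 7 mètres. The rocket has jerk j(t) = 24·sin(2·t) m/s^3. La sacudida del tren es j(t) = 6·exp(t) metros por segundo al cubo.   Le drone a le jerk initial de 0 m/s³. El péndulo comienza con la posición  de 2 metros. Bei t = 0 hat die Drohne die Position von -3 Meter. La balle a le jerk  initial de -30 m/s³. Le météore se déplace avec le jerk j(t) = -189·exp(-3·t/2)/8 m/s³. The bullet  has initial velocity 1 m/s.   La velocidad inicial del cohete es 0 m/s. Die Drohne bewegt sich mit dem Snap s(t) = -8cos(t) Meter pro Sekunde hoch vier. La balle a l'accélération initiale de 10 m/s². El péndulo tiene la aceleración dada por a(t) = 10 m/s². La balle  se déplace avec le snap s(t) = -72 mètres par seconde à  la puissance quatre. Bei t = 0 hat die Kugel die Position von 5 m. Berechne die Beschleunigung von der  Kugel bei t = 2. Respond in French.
Nous devons trouver la primitive de notre équation du snap s(t) = -72 2 fois. En prenant ∫s(t)dt et en appliquant j(0) = -30, nous trouvons j(t) = -72·t - 30. En intégrant le jerk et en utilisant la condition initiale a(0) = 10, nous obtenons a(t) = -36·t^2 - 30·t + 10. Nous avons l'accélération a(t) = -36·t^2 - 30·t + 10. En substituant t = 2: a(2) = -194.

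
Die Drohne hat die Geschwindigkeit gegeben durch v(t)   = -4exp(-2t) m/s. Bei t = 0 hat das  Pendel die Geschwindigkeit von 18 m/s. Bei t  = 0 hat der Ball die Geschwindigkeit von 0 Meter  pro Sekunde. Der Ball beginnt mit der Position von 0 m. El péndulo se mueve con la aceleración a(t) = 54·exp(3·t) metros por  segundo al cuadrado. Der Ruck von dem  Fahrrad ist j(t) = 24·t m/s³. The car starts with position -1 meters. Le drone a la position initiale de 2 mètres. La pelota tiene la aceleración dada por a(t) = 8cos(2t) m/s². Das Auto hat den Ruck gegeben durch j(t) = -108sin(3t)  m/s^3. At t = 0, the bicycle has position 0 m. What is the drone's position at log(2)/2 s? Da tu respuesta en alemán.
Um dies zu lösen, müssen wir 1 Integral unserer Gleichung für die Geschwindigkeit v(t) = -4·exp(-2·t) finden. Mit ∫v(t)dt und Anwendung von x(0) = 2, finden wir x(t) = 2·exp(-2·t). Wir haben die Position x(t) = 2·exp(-2·t). Durch Einsetzen von t = log(2)/2: x(log(2)/2) = 1.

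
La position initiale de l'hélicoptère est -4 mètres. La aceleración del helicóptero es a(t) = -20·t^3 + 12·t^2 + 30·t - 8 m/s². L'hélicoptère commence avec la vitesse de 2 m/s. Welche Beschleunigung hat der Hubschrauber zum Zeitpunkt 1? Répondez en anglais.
We have acceleration a(t) = -20·t^3 + 12·t^2 + 30·t - 8. Substituting t = 1: a(1) = 14.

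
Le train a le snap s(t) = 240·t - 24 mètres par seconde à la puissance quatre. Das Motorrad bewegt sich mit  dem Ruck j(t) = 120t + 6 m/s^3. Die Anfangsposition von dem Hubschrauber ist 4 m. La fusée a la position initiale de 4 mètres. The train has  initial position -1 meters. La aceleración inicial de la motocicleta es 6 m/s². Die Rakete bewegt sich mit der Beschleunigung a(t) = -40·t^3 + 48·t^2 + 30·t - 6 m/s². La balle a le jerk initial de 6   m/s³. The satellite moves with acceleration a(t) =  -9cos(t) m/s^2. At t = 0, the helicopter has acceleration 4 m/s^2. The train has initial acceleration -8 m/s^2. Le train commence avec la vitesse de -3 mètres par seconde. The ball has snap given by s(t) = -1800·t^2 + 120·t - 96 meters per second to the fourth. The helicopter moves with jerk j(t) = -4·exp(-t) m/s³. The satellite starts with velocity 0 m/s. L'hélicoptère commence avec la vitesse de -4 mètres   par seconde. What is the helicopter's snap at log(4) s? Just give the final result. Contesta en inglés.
The snap at t = log(4) is s = 1.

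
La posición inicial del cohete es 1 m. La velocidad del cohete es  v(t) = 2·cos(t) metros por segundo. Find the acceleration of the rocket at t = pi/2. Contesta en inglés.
We must differentiate our velocity equation v(t) = 2·cos(t) 1 time. Differentiating velocity, we get acceleration: a(t) = -2·sin(t). We have acceleration a(t) = -2·sin(t). Substituting t = pi/2: a(pi/2) = -2.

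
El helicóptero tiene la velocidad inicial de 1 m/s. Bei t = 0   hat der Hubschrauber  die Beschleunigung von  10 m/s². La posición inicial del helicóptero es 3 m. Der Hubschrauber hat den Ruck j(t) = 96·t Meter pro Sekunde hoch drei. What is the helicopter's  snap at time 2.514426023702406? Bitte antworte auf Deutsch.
Ausgehend von dem Ruck j(t) = 96·t, nehmen wir 1 Ableitung. Mit d/dt von j(t) finden wir s(t) = 96. Mit s(t) = 96 und Einsetzen von t = 2.514426023702406, finden wir s = 96.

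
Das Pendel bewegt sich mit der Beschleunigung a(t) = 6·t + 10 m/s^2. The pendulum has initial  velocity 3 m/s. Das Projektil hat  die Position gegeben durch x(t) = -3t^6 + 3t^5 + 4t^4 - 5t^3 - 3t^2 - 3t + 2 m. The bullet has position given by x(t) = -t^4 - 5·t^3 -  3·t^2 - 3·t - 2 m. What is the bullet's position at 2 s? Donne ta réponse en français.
En utilisant x(t) = -t^4 - 5·t^3 - 3·t^2 - 3·t - 2 et en substituant t = 2, nous trouvons x = -76.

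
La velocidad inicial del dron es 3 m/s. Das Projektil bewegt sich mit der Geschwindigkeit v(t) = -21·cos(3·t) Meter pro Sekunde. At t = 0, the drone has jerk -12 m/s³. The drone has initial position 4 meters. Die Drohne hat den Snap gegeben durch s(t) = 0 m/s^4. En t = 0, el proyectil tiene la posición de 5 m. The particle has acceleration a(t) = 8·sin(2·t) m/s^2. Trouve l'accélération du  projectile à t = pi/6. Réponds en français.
Pour résoudre ceci, nous devons prendre 1 dérivée de notre équation de la vitesse v(t) = -21·cos(3·t). En dérivant la vitesse, nous obtenons l'accélération: a(t) = 63·sin(3·t). Nous avons l'accélération a(t) = 63·sin(3·t). En substituant t = pi/6: a(pi/6) = 63.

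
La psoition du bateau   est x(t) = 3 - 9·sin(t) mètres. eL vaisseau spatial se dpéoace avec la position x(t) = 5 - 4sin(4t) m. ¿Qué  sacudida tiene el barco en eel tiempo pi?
Debemos derivar nuestra ecuación de la posición x(t) = 3 - 9·sin(t) 3 veces. Tomando d/dt de x(t), encontramos v(t) = -9·cos(t). Tomando d/dt de v(t), encontramos a(t) = 9·sin(t). Derivando la aceleración, obtenemos la sacudida: j(t) = 9·cos(t). De la ecuación de la sacudida j(t) = 9·cos(t), sustituimos t = pi para obtener j = -9.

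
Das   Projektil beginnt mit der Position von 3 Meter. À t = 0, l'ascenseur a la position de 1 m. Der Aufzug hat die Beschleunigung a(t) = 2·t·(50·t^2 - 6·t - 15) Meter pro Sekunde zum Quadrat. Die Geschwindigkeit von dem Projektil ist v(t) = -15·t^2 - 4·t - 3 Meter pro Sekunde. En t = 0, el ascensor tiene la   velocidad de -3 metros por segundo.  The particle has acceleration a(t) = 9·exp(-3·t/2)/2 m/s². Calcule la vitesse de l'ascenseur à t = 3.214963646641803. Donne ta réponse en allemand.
Um dies zu lösen, müssen wir 1 Integral unserer Gleichung für die Beschleunigung a(t) = 2·t·(50·t^2 - 6·t - 15) finden. Die Stammfunktion von der Beschleunigung ist die Geschwindigkeit. Mit v(0) = -3 erhalten wir v(t) = 25·t^4 - 4·t^3 - 15·t^2 - 3. Wir haben die Geschwindigkeit v(t) = 25·t^4 - 4·t^3 - 15·t^2 - 3. Durch Einsetzen von t = 3.214963646641803: v(3.214963646641803) = 2379.85866439160.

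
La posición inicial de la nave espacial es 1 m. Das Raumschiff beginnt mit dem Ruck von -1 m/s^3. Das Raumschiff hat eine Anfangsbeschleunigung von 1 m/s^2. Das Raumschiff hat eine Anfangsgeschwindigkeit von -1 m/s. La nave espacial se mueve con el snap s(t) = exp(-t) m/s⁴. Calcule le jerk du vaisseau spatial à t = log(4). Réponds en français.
Nous devons intégrer notre équation du snap s(t) = exp(-t) 1 fois. En prenant ∫s(t)dt et en appliquant j(0) = -1, nous trouvons j(t) = -exp(-t). En utilisant j(t) = -exp(-t) et en substituant t = log(4), nous trouvons j = -1/4.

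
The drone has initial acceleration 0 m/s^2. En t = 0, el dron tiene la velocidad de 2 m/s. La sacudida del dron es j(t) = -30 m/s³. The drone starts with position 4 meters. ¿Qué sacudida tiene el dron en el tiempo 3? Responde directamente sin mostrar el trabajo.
En t = 3, j = -30.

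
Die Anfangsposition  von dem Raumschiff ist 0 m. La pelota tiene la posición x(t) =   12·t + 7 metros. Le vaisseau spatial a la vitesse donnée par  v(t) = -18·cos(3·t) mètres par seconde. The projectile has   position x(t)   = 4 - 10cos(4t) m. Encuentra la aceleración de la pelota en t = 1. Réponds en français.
Pour résoudre ceci, nous devons prendre 2 dérivées de notre équation de la position x(t) = 12·t + 7. En dérivant la position, nous obtenons la vitesse: v(t) = 12. En prenant d/dt de v(t), nous trouvons a(t) = 0. Nous avons l'accélération a(t) = 0. En substituant t = 1: a(1) = 0.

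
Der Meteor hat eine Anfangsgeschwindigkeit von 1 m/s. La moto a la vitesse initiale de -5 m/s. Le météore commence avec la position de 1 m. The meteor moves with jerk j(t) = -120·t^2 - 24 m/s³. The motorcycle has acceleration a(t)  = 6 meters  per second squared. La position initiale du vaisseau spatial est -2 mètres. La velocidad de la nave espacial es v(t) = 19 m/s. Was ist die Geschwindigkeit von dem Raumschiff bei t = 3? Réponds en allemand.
Wir haben die Geschwindigkeit v(t) = 19. Durch Einsetzen von t = 3: v(3) = 19.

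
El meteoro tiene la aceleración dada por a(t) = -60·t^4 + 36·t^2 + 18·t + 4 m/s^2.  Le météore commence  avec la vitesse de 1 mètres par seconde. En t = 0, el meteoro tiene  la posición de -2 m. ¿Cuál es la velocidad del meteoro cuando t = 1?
Para resolver esto, necesitamos tomar 1 integral de nuestra ecuación de la aceleración a(t) = -60·t^4 + 36·t^2 + 18·t + 4. La antiderivada de la aceleración, con v(0) = 1, da la velocidad: v(t) = -12·t^5 + 12·t^3 + 9·t^2 + 4·t + 1. Usando v(t) = -12·t^5 + 12·t^3 + 9·t^2 + 4·t + 1 y sustituyendo t = 1, encontramos v = 14.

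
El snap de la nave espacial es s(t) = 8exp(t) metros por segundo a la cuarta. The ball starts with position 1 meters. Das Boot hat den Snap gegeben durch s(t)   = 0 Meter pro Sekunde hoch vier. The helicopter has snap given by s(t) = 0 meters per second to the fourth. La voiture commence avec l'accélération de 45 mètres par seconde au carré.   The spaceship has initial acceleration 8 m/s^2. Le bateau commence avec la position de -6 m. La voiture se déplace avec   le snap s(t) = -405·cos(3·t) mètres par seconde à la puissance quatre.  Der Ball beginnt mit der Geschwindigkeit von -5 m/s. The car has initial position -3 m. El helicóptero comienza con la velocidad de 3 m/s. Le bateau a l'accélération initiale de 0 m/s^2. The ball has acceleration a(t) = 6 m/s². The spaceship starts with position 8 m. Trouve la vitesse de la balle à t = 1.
Nous devons trouver la primitive de notre équation de l'accélération a(t) = 6 1 fois. En intégrant l'accélération et en utilisant la condition initiale v(0) = -5, nous obtenons v(t) = 6·t - 5. De l'équation de la vitesse v(t) = 6·t - 5, nous substituons t = 1 pour obtenir v = 1.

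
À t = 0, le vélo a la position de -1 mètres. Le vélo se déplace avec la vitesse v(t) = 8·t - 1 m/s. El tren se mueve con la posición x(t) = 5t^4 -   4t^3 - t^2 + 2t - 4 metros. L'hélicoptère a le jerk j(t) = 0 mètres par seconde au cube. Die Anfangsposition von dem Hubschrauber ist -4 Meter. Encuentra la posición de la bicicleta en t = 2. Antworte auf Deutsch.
Um dies zu lösen, müssen wir 1 Integral unserer Gleichung für die Geschwindigkeit v(t) = 8·t - 1 finden. Durch Integration von der Geschwindigkeit und Verwendung der Anfangsbedingung x(0) = -1, erhalten wir x(t) = 4·t^2 - t - 1. Wir haben die Position x(t) = 4·t^2 - t - 1. Durch Einsetzen von t = 2: x(2) = 13.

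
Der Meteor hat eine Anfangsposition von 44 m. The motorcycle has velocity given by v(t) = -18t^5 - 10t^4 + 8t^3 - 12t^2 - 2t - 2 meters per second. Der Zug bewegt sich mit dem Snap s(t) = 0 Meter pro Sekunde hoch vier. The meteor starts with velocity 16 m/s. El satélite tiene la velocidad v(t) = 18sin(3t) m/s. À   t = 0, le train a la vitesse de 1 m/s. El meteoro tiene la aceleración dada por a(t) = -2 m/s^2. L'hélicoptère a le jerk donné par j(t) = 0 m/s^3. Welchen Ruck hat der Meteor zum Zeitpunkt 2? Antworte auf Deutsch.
Wir müssen unsere Gleichung für die Beschleunigung a(t) = -2 1-mal ableiten. Durch Ableiten von der Beschleunigung erhalten wir den Ruck: j(t) = 0. Mit j(t) = 0 und Einsetzen von t = 2, finden wir j = 0.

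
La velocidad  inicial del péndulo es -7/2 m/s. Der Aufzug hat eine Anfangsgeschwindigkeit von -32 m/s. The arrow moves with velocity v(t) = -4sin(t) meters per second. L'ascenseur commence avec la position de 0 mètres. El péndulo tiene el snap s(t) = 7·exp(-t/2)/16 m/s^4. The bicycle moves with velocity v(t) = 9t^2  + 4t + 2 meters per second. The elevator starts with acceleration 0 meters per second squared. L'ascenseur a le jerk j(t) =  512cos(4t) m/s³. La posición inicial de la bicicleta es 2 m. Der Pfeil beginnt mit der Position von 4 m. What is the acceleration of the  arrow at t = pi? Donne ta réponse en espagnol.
Debemos derivar nuestra ecuación de la velocidad v(t) = -4·sin(t) 1 vez. Tomando d/dt de v(t), encontramos a(t) = -4·cos(t). Tenemos la aceleración a(t) = -4·cos(t). Sustituyendo t = pi: a(pi) = 4.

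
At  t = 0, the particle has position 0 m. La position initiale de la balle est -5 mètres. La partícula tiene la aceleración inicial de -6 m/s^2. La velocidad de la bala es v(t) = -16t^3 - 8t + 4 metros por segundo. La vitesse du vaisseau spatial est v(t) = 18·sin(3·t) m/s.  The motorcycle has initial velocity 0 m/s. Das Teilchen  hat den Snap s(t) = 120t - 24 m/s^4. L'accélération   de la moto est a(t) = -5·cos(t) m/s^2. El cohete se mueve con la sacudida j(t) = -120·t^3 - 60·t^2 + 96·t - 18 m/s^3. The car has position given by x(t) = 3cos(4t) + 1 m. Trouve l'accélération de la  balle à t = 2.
Pour résoudre ceci, nous devons prendre 1 dérivée de notre équation de la vitesse v(t) = -16·t^3 - 8·t + 4. En prenant d/dt de v(t), nous trouvons a(t) = -48·t^2 - 8. Nous avons l'accélération a(t) = -48·t^2 - 8. En substituant t = 2: a(2) = -200.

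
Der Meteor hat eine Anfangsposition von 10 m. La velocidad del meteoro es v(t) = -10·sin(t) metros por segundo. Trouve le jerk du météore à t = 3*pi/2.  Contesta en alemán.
Ausgehend von der Geschwindigkeit v(t) = -10·sin(t), nehmen wir 2 Ableitungen. Die Ableitung von der Geschwindigkeit ergibt die Beschleunigung: a(t) = -10·cos(t). Durch Ableiten von der Beschleunigung erhalten wir den Ruck: j(t) = 10·sin(t). Aus der Gleichung für den Ruck j(t) = 10·sin(t), setzen wir t = 3*pi/2 ein und erhalten j = -10.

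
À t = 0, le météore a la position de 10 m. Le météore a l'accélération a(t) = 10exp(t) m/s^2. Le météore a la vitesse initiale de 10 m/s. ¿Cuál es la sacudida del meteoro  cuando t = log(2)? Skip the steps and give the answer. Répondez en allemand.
Bei t = log(2), j = 20.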